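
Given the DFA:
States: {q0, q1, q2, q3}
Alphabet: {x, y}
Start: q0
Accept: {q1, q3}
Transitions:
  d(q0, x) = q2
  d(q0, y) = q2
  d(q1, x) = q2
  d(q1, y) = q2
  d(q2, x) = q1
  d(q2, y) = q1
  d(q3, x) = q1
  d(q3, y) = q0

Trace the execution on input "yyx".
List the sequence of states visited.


Input: yyx
d(q0, y) = q2
d(q2, y) = q1
d(q1, x) = q2


q0 -> q2 -> q1 -> q2


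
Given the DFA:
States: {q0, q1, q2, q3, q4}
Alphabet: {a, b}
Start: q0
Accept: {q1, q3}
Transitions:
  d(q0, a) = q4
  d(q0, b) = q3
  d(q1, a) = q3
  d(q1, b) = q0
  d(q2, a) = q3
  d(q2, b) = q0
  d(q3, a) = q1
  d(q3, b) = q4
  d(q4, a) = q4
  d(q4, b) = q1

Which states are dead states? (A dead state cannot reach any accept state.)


Forward reachability from each state:
  q0 -> reaches accept state q1 (live)
  q1 -> reaches accept state q1 (live)
  q2 -> reaches accept state q1 (live)
  q3 -> reaches accept state q1 (live)
  q4 -> reaches accept state q1 (live)

None (all states can reach an accept state)


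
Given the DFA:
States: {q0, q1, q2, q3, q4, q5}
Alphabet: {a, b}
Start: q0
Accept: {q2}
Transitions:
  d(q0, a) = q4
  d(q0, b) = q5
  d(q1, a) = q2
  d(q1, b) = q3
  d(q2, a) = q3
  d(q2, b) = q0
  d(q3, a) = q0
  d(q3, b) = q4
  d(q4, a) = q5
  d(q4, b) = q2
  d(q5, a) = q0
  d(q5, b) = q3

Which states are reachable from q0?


BFS from q0:
  layer 0: {q0}
  layer 1: {q4, q5}
  layer 2: {q2, q3}

{q0, q2, q3, q4, q5}


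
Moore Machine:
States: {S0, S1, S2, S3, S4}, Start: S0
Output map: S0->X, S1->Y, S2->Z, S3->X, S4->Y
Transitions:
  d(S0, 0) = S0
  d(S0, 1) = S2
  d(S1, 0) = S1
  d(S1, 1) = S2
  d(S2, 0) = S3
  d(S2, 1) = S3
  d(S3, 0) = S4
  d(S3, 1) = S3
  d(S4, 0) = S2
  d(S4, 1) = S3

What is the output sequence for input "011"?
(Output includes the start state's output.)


Start: S0 (output X)
  --0--> S0 (output X)
  --1--> S2 (output Z)
  --1--> S3 (output X)

"XXZX"


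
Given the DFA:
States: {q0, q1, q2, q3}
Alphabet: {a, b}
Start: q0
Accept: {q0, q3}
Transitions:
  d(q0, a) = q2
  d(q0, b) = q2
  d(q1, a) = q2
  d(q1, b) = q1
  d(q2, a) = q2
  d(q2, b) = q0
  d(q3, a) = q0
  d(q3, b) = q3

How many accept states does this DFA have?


Accept states listed: {q0, q3}
Counting: q0(1) q3(2)

2


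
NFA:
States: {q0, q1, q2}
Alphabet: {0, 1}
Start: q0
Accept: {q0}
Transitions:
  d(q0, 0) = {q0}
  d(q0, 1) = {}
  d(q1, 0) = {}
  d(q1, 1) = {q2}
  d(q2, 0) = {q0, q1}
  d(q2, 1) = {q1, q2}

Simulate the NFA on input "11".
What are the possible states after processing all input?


Start: {q0}
  --1--> {}
  --1--> {}

{} (empty set, no valid transitions)


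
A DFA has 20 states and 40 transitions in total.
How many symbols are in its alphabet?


Each state has exactly one transition per symbol.
|alphabet| = transitions / states = 40 / 20 = 2

2


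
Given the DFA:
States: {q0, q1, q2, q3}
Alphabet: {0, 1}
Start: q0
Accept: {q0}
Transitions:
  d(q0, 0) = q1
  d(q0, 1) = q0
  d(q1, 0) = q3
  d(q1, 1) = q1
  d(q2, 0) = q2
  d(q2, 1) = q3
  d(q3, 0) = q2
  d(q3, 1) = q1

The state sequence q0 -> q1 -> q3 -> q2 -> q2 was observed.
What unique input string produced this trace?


Trace back each transition to find the symbol:
  q0 --[0]--> q1
  q1 --[0]--> q3
  q3 --[0]--> q2
  q2 --[0]--> q2

"0000"


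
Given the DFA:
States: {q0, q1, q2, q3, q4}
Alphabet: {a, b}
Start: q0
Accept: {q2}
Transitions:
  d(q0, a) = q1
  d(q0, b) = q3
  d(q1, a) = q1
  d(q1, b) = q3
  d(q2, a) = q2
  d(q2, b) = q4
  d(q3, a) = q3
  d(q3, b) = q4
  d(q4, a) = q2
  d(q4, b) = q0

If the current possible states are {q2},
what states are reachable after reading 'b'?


Apply transition on 'b' from each current state:
  d(q2, b) = q4

{q4}


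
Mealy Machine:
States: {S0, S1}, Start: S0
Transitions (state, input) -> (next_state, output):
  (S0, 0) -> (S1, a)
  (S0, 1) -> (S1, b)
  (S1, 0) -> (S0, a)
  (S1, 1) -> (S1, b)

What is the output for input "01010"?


Step-by-step:
  (S0, 0) -> (S1, a)
  (S1, 1) -> (S1, b)
  (S1, 0) -> (S0, a)
  (S0, 1) -> (S1, b)
  (S1, 0) -> (S0, a)

"ababa"


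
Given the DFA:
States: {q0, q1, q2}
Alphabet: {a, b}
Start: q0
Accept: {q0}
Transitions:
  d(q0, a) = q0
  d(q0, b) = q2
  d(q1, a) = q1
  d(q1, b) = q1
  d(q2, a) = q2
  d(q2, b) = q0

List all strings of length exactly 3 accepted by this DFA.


All strings of length 3: 8 total
Accepted: 4

"aaa", "abb", "bab", "bba"


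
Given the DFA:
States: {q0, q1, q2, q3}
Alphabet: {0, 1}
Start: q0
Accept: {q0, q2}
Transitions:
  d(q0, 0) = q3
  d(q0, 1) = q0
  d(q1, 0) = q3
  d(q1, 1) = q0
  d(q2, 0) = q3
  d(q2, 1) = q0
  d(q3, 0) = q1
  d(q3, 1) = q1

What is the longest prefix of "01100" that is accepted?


Run the DFA, marking each prefix where the state is accepting:
  "" -> q0 [accept]
  "0" -> q3 [reject]
  "01" -> q1 [reject]
  "011" -> q0 [accept]
  "0110" -> q3 [reject]
  "01100" -> q1 [reject]

"011"


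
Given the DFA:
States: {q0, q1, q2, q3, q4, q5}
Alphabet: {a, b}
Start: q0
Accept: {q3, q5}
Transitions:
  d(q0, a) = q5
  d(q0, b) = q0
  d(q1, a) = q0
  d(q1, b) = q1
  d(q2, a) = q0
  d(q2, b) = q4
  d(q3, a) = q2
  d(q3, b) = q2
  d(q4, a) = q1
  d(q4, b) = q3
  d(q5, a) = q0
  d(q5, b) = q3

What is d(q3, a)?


Looking up transition d(q3, a)

q2


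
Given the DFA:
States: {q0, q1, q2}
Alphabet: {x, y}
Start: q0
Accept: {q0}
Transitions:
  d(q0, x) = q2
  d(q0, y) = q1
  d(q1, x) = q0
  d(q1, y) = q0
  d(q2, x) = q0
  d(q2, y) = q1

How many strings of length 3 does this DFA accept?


Enumerating all length-3 strings:
  "xxx" -> q2 [reject]
  "xxy" -> q1 [reject]
  "xyx" -> q0 [accept]
  "xyy" -> q0 [accept]
  "yxx" -> q2 [reject]
  "yxy" -> q1 [reject]
  "yyx" -> q2 [reject]
  "yyy" -> q1 [reject]

2 out of 8


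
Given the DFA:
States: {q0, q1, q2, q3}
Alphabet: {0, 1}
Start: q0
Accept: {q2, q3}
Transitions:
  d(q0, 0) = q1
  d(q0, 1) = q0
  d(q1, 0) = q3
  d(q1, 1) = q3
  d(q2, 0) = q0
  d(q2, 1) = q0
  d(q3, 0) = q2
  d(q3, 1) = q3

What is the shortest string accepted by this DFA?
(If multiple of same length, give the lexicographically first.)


BFS by string length (lex-first path to each state shown):
  len 0: q0<-""
  len 1: q0<-"1", q1<-"0"
  len 2: q0<-"11", q1<-"10", q3<-"00"
Found accept state at length 2.

"00"


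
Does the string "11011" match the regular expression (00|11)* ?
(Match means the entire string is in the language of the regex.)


|string| = 5; first = '1'; last = '1'

No, "11011" does not match (00|11)*


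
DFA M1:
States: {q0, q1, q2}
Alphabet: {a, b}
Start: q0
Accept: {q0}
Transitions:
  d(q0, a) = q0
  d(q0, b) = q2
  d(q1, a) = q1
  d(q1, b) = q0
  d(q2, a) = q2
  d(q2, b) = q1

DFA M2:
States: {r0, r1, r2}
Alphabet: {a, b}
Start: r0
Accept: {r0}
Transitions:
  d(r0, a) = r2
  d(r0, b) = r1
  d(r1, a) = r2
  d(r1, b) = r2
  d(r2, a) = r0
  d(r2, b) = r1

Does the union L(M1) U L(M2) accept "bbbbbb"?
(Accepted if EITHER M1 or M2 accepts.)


M1: final=q0 accepted=True
M2: final=r2 accepted=False

Yes, union accepts


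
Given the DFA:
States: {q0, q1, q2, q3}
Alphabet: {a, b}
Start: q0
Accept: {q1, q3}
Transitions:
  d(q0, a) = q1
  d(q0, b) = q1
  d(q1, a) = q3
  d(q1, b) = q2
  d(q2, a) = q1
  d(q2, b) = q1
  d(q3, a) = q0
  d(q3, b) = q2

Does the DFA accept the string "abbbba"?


Trace: q0 -> q1 -> q2 -> q1 -> q2 -> q1 -> q3
Final state: q3
Accept states: {q1, q3}

Yes, accepted (final state q3 is an accept state)


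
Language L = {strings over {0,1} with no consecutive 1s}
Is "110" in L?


'11' occurs at index 0

No, "110" is not in L


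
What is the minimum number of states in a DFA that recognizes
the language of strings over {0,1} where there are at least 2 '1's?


States: count = 0, 1, ..., 1, and a final '>= 2' state.
Total: 2 + 1 = 3. Accept = '>= 2' state.

3


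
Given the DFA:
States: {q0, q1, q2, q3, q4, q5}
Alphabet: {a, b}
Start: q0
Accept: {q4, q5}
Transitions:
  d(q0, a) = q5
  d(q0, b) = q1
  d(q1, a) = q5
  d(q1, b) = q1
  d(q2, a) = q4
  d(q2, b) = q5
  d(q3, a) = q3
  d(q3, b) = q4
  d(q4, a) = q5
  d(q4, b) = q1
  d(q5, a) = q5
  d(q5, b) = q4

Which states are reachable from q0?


BFS from q0:
  layer 0: {q0}
  layer 1: {q1, q5}
  layer 2: {q4}

{q0, q1, q4, q5}


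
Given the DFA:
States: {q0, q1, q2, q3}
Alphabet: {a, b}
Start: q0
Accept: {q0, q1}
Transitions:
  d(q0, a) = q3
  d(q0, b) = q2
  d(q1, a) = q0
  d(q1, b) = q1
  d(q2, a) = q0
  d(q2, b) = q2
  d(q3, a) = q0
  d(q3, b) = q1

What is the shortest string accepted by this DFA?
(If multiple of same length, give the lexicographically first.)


BFS by string length (lex-first path to each state shown):
  len 0: q0<-""
Found accept state at length 0.

"" (empty string)


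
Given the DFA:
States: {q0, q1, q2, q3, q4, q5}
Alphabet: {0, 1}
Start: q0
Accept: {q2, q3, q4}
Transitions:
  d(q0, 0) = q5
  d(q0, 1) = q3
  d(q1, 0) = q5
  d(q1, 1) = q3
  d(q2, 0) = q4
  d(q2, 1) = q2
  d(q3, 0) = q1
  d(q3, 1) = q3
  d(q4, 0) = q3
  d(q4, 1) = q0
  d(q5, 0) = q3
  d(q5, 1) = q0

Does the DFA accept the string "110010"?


Trace: q0 -> q3 -> q3 -> q1 -> q5 -> q0 -> q5
Final state: q5
Accept states: {q2, q3, q4}

No, rejected (final state q5 is not an accept state)


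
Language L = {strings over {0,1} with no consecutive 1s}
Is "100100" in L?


'11' does not occur

Yes, "100100" is in L


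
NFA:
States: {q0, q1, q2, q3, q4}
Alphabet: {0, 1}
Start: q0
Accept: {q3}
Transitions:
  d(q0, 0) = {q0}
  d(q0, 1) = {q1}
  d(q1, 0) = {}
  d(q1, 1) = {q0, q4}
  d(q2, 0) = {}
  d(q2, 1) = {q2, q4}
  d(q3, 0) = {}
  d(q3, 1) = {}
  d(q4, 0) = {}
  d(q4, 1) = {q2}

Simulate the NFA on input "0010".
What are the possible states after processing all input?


Start: {q0}
  --0--> {q0}
  --0--> {q0}
  --1--> {q1}
  --0--> {}

{} (empty set, no valid transitions)


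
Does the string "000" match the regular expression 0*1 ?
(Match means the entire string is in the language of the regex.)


|string| = 3; first = '0'; last = '0'

No, "000" does not match 0*1


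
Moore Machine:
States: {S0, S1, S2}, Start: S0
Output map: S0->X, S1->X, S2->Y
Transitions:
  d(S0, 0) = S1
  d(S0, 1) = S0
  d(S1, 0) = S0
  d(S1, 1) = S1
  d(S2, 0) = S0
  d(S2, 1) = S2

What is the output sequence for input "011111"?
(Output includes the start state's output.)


Start: S0 (output X)
  --0--> S1 (output X)
  --1--> S1 (output X)
  --1--> S1 (output X)
  --1--> S1 (output X)
  --1--> S1 (output X)
  --1--> S1 (output X)

"XXXXXXX"


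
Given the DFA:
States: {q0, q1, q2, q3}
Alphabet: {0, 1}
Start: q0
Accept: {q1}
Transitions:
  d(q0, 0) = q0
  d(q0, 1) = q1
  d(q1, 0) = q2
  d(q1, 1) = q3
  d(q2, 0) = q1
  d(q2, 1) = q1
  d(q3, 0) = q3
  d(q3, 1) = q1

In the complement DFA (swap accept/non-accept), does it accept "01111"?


Trace: q0 -> q0 -> q1 -> q3 -> q1 -> q3
Final: q3
Original accept: {q1}
Complement: q3 is not in original accept

Yes, complement accepts (original rejects)


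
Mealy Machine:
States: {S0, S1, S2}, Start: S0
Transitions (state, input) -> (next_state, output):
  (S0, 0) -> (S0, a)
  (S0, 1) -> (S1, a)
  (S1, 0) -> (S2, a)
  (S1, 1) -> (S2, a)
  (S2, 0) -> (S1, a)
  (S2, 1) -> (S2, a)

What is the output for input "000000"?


Step-by-step:
  (S0, 0) -> (S0, a)
  (S0, 0) -> (S0, a)
  (S0, 0) -> (S0, a)
  (S0, 0) -> (S0, a)
  (S0, 0) -> (S0, a)
  (S0, 0) -> (S0, a)

"aaaaaa"


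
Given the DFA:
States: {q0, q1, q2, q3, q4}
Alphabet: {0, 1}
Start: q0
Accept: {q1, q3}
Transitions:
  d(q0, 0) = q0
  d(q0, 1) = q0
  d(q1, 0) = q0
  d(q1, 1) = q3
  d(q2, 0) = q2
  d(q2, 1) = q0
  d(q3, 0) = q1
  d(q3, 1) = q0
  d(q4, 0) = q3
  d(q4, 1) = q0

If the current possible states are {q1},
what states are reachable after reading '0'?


Apply transition on '0' from each current state:
  d(q1, 0) = q0

{q0}


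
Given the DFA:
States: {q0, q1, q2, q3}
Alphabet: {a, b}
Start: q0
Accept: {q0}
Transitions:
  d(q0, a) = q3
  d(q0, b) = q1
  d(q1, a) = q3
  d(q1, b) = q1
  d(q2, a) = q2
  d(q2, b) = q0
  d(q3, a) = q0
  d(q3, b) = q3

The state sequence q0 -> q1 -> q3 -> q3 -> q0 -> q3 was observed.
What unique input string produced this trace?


Trace back each transition to find the symbol:
  q0 --[b]--> q1
  q1 --[a]--> q3
  q3 --[b]--> q3
  q3 --[a]--> q0
  q0 --[a]--> q3

"babaa"


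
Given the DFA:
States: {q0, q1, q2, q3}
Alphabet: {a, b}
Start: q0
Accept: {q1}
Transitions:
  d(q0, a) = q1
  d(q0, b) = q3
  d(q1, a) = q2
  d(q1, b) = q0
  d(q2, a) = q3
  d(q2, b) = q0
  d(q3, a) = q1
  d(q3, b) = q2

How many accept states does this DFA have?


Accept states listed: {q1}
Counting: q1(1)

1


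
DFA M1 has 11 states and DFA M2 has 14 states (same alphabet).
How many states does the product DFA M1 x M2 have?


Product construction pairs every M1 state with every M2 state.
11 * 14 = 154

154


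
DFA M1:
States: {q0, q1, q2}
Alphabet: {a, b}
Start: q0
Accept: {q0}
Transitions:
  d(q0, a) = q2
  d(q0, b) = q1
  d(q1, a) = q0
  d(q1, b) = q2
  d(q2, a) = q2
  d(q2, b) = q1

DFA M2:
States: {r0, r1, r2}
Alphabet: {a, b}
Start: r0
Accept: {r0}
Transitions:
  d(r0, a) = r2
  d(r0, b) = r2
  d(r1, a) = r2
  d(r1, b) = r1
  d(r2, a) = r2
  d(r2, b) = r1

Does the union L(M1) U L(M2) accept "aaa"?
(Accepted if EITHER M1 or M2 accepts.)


M1: final=q2 accepted=False
M2: final=r2 accepted=False

No, union rejects (neither accepts)


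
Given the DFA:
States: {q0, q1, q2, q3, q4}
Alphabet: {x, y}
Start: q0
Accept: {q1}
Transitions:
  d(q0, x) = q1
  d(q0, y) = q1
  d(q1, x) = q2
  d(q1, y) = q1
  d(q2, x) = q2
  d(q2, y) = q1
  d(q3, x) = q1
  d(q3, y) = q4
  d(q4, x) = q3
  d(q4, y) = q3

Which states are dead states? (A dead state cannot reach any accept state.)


Forward reachability from each state:
  q0 -> reaches accept state q1 (live)
  q1 -> reaches accept state q1 (live)
  q2 -> reaches accept state q1 (live)
  q3 -> reaches accept state q1 (live)
  q4 -> reaches accept state q1 (live)

None (all states can reach an accept state)


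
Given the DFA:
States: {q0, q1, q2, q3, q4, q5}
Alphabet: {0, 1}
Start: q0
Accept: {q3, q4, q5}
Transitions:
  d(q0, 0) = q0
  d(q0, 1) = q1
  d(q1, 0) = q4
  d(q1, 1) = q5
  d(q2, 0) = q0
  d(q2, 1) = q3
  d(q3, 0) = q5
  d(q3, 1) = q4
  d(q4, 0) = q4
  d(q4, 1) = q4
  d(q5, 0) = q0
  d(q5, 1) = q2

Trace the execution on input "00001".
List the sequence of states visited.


Input: 00001
d(q0, 0) = q0
d(q0, 0) = q0
d(q0, 0) = q0
d(q0, 0) = q0
d(q0, 1) = q1


q0 -> q0 -> q0 -> q0 -> q0 -> q1


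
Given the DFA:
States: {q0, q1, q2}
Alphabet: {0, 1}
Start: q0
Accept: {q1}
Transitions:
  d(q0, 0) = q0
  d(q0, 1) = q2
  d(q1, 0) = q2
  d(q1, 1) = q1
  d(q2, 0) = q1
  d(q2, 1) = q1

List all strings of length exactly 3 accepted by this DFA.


All strings of length 3: 8 total
Accepted: 4

"010", "011", "101", "111"


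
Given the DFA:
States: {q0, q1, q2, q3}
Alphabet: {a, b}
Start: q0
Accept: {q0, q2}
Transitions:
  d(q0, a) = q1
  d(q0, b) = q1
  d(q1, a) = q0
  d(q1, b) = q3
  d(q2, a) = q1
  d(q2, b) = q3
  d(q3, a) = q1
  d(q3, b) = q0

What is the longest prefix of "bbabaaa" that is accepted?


Run the DFA, marking each prefix where the state is accepting:
  "" -> q0 [accept]
  "b" -> q1 [reject]
  "bb" -> q3 [reject]
  "bba" -> q1 [reject]
  "bbab" -> q3 [reject]
  "bbaba" -> q1 [reject]
  "bbabaa" -> q0 [accept]
  "bbabaaa" -> q1 [reject]

"bbabaa"


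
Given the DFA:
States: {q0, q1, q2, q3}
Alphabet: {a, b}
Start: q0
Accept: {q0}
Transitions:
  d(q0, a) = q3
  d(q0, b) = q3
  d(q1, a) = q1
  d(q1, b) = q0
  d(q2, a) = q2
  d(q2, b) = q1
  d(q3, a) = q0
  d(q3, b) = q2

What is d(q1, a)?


Looking up transition d(q1, a)

q1


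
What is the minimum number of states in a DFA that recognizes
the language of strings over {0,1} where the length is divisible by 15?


States track (length) mod 15.
Need 15 states: one per remainder 0..14; accept = remainder 0.

15


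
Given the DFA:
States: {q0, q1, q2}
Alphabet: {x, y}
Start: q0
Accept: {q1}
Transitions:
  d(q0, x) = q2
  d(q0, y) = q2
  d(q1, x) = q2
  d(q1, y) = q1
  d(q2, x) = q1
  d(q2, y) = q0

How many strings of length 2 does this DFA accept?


Enumerating all length-2 strings:
  "xx" -> q1 [accept]
  "xy" -> q0 [reject]
  "yx" -> q1 [accept]
  "yy" -> q0 [reject]

2 out of 4


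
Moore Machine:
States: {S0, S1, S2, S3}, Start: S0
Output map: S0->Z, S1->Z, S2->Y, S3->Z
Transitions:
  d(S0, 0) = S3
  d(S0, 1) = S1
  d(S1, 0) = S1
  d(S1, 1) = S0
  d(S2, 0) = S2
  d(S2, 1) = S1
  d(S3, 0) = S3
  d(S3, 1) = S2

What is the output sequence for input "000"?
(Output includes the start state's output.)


Start: S0 (output Z)
  --0--> S3 (output Z)
  --0--> S3 (output Z)
  --0--> S3 (output Z)

"ZZZZ"


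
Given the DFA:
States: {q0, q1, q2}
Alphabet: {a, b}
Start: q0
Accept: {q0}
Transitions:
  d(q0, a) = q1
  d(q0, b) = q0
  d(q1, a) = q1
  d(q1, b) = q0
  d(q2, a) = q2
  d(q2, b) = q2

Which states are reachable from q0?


BFS from q0:
  layer 0: {q0}
  layer 1: {q1}

{q0, q1}


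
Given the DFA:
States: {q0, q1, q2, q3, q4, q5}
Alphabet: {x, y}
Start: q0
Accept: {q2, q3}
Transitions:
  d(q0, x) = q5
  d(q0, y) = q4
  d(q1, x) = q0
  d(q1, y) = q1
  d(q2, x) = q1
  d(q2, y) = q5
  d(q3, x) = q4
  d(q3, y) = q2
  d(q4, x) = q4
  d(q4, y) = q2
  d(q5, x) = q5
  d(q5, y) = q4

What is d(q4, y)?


Looking up transition d(q4, y)

q2


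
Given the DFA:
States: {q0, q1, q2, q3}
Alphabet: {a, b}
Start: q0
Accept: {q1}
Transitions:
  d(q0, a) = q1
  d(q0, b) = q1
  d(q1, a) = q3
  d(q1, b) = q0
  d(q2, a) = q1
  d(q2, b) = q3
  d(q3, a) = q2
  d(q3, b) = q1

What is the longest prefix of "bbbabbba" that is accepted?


Run the DFA, marking each prefix where the state is accepting:
  "" -> q0 [reject]
  "b" -> q1 [accept]
  "bb" -> q0 [reject]
  "bbb" -> q1 [accept]
  "bbba" -> q3 [reject]
  "bbbab" -> q1 [accept]
  "bbbabb" -> q0 [reject]
  "bbbabbb" -> q1 [accept]
  "bbbabbba" -> q3 [reject]

"bbbabbb"


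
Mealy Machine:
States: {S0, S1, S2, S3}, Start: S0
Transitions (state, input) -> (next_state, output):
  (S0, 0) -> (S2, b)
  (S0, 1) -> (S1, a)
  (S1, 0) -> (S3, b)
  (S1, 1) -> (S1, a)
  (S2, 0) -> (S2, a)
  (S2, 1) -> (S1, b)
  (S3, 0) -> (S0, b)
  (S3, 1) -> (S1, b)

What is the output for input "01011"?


Step-by-step:
  (S0, 0) -> (S2, b)
  (S2, 1) -> (S1, b)
  (S1, 0) -> (S3, b)
  (S3, 1) -> (S1, b)
  (S1, 1) -> (S1, a)

"bbbba"


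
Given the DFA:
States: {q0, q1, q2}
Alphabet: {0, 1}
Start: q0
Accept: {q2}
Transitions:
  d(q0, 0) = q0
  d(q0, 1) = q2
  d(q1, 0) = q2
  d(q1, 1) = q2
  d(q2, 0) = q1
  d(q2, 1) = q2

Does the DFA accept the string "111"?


Trace: q0 -> q2 -> q2 -> q2
Final state: q2
Accept states: {q2}

Yes, accepted (final state q2 is an accept state)


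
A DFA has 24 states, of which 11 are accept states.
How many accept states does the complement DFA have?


Complement swaps accept and non-accept states.
24 - 11 = 13

13


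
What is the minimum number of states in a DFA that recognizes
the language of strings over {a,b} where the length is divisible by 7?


States track (length) mod 7.
Need 7 states: one per remainder 0..6; accept = remainder 0.

7


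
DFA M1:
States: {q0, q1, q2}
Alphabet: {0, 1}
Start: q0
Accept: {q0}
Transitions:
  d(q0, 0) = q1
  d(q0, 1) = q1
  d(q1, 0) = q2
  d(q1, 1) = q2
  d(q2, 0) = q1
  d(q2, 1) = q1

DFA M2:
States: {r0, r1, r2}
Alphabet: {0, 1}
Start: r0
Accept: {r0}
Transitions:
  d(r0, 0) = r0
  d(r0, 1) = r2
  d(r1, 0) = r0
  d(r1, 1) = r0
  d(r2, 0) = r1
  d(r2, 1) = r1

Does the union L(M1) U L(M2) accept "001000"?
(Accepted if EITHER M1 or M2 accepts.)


M1: final=q2 accepted=False
M2: final=r0 accepted=True

Yes, union accepts


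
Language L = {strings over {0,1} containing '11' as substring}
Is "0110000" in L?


'11' occurs at index 1

Yes, "0110000" is in L


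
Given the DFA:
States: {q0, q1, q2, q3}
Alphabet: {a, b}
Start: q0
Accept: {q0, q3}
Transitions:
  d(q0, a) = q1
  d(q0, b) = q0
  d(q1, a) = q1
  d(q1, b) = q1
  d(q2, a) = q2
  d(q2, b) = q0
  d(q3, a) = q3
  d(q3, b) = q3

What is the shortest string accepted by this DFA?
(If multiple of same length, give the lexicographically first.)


BFS by string length (lex-first path to each state shown):
  len 0: q0<-""
Found accept state at length 0.

"" (empty string)


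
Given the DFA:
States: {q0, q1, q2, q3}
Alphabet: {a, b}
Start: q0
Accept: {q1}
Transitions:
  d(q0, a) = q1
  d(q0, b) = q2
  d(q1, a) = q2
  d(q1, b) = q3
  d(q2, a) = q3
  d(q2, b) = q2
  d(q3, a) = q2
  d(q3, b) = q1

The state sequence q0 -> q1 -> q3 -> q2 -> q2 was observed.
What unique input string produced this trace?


Trace back each transition to find the symbol:
  q0 --[a]--> q1
  q1 --[b]--> q3
  q3 --[a]--> q2
  q2 --[b]--> q2

"abab"


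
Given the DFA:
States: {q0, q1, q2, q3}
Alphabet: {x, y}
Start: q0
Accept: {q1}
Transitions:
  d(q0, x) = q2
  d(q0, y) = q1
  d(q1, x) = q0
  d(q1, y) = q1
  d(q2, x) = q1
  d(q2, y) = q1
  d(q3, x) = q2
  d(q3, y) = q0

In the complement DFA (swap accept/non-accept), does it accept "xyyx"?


Trace: q0 -> q2 -> q1 -> q1 -> q0
Final: q0
Original accept: {q1}
Complement: q0 is not in original accept

Yes, complement accepts (original rejects)


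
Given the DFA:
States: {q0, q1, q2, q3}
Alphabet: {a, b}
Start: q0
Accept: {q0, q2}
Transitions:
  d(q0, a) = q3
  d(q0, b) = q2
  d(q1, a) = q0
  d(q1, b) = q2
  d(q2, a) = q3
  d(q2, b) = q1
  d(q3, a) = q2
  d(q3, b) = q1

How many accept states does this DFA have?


Accept states listed: {q0, q2}
Counting: q0(1) q2(2)

2


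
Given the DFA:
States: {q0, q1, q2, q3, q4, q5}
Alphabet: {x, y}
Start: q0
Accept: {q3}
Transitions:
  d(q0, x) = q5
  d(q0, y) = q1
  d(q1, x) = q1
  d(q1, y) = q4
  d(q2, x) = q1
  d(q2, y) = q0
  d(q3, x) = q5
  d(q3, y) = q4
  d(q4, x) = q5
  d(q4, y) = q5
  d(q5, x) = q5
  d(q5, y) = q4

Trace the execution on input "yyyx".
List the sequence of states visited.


Input: yyyx
d(q0, y) = q1
d(q1, y) = q4
d(q4, y) = q5
d(q5, x) = q5


q0 -> q1 -> q4 -> q5 -> q5


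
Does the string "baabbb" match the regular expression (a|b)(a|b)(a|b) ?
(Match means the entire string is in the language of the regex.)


|string| = 6; first = 'b'; last = 'b'

No, "baabbb" does not match (a|b)(a|b)(a|b)


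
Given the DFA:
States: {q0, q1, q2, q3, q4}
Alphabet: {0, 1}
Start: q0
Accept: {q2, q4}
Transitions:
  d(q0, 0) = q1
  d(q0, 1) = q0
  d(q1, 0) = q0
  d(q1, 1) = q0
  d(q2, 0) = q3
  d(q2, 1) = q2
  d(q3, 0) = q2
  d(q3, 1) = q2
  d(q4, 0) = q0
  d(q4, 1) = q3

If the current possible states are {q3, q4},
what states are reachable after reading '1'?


Apply transition on '1' from each current state:
  d(q3, 1) = q2
  d(q4, 1) = q3

{q2, q3}


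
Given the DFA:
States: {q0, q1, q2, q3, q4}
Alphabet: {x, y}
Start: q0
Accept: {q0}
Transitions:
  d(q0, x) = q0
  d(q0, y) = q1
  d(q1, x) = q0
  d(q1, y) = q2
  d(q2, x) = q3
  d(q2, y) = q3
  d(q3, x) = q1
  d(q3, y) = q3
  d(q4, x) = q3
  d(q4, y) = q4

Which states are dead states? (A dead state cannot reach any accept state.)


Forward reachability from each state:
  q0 -> reaches accept state q0 (live)
  q1 -> reaches accept state q0 (live)
  q2 -> reaches accept state q0 (live)
  q3 -> reaches accept state q0 (live)
  q4 -> reaches accept state q0 (live)

None (all states can reach an accept state)


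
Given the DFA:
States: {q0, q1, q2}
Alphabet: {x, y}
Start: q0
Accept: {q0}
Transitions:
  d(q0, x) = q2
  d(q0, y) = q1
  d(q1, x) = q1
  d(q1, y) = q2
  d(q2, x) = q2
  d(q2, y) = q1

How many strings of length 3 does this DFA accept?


Enumerating all length-3 strings:
  "xxx" -> q2 [reject]
  "xxy" -> q1 [reject]
  "xyx" -> q1 [reject]
  "xyy" -> q2 [reject]
  "yxx" -> q1 [reject]
  "yxy" -> q2 [reject]
  "yyx" -> q2 [reject]
  "yyy" -> q1 [reject]

0 out of 8


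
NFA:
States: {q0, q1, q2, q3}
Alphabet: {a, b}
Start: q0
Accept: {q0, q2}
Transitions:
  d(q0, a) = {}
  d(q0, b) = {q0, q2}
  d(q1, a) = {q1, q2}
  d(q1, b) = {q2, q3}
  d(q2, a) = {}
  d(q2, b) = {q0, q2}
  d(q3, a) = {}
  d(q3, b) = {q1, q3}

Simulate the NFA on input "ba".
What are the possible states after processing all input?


Start: {q0}
  --b--> {q0, q2}
  --a--> {}

{} (empty set, no valid transitions)


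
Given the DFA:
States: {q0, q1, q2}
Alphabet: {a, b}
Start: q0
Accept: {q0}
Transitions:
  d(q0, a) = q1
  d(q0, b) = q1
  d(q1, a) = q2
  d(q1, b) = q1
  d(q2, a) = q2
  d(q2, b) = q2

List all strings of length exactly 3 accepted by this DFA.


All strings of length 3: 8 total
Accepted: 0

None


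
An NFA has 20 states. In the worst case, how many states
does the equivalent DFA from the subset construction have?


Subset construction: one DFA state per subset of NFA states.
2^20 = 1048576

1048576


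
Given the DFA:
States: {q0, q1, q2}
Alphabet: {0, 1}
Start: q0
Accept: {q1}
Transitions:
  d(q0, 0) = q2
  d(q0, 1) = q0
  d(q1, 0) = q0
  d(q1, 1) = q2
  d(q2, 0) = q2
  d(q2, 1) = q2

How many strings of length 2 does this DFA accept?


Enumerating all length-2 strings:
  "00" -> q2 [reject]
  "01" -> q2 [reject]
  "10" -> q2 [reject]
  "11" -> q0 [reject]

0 out of 4


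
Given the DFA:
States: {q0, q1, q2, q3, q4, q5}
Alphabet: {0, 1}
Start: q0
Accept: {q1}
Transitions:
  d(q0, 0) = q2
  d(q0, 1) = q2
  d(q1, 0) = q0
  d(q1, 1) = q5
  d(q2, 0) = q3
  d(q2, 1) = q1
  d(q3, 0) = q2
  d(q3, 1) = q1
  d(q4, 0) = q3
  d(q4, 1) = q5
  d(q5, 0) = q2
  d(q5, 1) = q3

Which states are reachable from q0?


BFS from q0:
  layer 0: {q0}
  layer 1: {q2}
  layer 2: {q1, q3}
  layer 3: {q5}

{q0, q1, q2, q3, q5}


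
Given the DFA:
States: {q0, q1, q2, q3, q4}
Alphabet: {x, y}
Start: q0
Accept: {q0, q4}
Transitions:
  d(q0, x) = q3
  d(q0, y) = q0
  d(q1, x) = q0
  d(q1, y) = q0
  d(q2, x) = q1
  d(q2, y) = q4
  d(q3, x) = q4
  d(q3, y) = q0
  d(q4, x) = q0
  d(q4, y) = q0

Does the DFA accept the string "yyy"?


Trace: q0 -> q0 -> q0 -> q0
Final state: q0
Accept states: {q0, q4}

Yes, accepted (final state q0 is an accept state)


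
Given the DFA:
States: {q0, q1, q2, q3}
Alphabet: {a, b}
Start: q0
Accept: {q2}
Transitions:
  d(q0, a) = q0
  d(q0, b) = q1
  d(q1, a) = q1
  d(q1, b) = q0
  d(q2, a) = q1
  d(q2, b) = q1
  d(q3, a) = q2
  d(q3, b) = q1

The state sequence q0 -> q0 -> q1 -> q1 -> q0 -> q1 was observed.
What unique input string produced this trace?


Trace back each transition to find the symbol:
  q0 --[a]--> q0
  q0 --[b]--> q1
  q1 --[a]--> q1
  q1 --[b]--> q0
  q0 --[b]--> q1

"ababb"


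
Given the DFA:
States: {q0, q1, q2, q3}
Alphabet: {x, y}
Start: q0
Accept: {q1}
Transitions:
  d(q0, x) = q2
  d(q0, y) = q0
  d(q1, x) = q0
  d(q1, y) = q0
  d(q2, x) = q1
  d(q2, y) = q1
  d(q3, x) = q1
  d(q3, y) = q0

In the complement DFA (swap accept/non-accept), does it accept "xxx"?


Trace: q0 -> q2 -> q1 -> q0
Final: q0
Original accept: {q1}
Complement: q0 is not in original accept

Yes, complement accepts (original rejects)


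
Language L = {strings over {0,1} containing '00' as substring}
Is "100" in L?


'00' occurs at index 1

Yes, "100" is in L


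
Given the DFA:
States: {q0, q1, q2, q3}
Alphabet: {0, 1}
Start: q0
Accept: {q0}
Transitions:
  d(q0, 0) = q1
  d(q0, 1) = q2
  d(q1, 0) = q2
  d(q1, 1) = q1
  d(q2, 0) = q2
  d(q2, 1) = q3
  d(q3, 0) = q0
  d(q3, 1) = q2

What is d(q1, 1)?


Looking up transition d(q1, 1)

q1


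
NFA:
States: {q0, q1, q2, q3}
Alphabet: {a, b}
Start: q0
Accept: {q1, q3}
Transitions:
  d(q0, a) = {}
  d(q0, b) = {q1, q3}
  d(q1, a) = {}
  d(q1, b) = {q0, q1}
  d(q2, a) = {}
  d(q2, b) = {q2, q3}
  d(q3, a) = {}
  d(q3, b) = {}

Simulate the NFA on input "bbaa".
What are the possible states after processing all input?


Start: {q0}
  --b--> {q1, q3}
  --b--> {q0, q1}
  --a--> {}
  --a--> {}

{} (empty set, no valid transitions)


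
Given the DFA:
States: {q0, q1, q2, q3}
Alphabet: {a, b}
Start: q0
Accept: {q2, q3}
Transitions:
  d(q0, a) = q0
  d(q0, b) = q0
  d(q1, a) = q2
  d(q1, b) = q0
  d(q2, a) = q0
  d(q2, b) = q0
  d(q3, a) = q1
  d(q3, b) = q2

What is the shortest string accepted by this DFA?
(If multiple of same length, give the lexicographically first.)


BFS by string length (lex-first path to each state shown):
  len 0: q0<-""
  len 1: q0<-"a"
  len 2: q0<-"aa"
  len 3: q0<-"aaa"
  len 4: q0<-"aaaa"
  len 5: q0<-"aaaaa"
  len 6: q0<-"aaaaaa"
  len 7: q0<-"aaaaaaa"
  len 8: q0<-"aaaaaaaa"

No string accepted (empty language)


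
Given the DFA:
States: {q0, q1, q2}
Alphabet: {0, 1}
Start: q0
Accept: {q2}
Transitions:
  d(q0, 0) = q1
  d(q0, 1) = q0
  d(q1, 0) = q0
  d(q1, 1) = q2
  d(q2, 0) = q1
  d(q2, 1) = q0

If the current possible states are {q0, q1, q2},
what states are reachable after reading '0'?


Apply transition on '0' from each current state:
  d(q0, 0) = q1
  d(q1, 0) = q0
  d(q2, 0) = q1

{q0, q1}


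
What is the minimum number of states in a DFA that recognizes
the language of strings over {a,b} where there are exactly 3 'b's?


States: count = 0, 1, ..., 3 (that's 4 states), plus a dead state for count > 3.
Total: 4 + 1 = 5. Accept = count-3 state.

5


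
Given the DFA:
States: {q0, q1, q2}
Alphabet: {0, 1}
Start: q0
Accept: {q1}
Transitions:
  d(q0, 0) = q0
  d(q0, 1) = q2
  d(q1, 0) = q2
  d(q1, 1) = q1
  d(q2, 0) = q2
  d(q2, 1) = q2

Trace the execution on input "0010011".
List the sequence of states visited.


Input: 0010011
d(q0, 0) = q0
d(q0, 0) = q0
d(q0, 1) = q2
d(q2, 0) = q2
d(q2, 0) = q2
d(q2, 1) = q2
d(q2, 1) = q2


q0 -> q0 -> q0 -> q2 -> q2 -> q2 -> q2 -> q2


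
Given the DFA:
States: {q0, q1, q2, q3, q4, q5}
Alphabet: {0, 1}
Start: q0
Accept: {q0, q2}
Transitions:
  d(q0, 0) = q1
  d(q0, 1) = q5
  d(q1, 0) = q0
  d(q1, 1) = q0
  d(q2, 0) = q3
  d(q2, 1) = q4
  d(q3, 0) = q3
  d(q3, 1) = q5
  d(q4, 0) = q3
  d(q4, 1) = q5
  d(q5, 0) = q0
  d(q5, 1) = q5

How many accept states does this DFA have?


Accept states listed: {q0, q2}
Counting: q0(1) q2(2)

2


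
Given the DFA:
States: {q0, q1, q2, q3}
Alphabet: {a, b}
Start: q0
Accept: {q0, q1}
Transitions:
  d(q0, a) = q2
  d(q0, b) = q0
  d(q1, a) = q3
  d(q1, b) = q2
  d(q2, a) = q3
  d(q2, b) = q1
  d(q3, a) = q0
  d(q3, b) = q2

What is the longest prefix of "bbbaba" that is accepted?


Run the DFA, marking each prefix where the state is accepting:
  "" -> q0 [accept]
  "b" -> q0 [accept]
  "bb" -> q0 [accept]
  "bbb" -> q0 [accept]
  "bbba" -> q2 [reject]
  "bbbab" -> q1 [accept]
  "bbbaba" -> q3 [reject]

"bbbab"


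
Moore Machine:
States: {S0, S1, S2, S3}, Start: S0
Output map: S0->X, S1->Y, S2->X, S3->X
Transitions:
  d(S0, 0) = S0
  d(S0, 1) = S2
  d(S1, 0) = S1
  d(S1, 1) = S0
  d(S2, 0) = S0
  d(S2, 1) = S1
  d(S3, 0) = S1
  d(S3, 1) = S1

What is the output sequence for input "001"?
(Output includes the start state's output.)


Start: S0 (output X)
  --0--> S0 (output X)
  --0--> S0 (output X)
  --1--> S2 (output X)

"XXXX"


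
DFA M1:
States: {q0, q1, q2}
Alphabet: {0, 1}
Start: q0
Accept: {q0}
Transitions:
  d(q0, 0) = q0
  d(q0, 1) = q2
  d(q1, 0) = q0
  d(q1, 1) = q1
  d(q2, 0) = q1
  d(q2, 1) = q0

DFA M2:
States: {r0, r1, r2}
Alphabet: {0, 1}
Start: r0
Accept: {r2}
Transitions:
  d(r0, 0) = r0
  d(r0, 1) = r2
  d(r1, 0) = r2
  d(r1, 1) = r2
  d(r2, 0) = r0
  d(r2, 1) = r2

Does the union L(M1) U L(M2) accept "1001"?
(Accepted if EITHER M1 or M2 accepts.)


M1: final=q2 accepted=False
M2: final=r2 accepted=True

Yes, union accepts


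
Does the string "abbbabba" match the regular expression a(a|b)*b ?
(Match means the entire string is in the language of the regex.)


|string| = 8; first = 'a'; last = 'a'

No, "abbbabba" does not match a(a|b)*b


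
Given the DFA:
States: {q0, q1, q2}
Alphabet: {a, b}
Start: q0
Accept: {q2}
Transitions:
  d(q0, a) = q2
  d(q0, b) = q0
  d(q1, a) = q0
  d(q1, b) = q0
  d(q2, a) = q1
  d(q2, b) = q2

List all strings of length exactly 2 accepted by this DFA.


All strings of length 2: 4 total
Accepted: 2

"ab", "ba"


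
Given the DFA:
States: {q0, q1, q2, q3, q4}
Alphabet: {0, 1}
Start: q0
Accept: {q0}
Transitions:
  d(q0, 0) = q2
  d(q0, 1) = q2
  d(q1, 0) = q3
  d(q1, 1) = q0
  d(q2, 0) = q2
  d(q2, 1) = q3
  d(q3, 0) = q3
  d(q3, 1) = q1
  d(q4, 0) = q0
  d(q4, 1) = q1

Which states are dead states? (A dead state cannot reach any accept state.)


Forward reachability from each state:
  q0 -> reaches accept state q0 (live)
  q1 -> reaches accept state q0 (live)
  q2 -> reaches accept state q0 (live)
  q3 -> reaches accept state q0 (live)
  q4 -> reaches accept state q0 (live)

None (all states can reach an accept state)


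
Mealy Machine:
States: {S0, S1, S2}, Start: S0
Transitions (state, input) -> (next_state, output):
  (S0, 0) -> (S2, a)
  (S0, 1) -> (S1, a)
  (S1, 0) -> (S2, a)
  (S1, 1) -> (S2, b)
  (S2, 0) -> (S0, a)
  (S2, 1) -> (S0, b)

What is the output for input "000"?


Step-by-step:
  (S0, 0) -> (S2, a)
  (S2, 0) -> (S0, a)
  (S0, 0) -> (S2, a)

"aaa"


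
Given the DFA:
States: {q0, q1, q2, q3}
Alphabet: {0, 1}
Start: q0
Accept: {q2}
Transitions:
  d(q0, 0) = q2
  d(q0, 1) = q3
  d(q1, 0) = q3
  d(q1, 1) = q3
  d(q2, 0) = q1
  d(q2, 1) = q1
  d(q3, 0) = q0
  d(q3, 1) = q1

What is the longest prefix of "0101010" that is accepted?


Run the DFA, marking each prefix where the state is accepting:
  "" -> q0 [reject]
  "0" -> q2 [accept]
  "01" -> q1 [reject]
  "010" -> q3 [reject]
  "0101" -> q1 [reject]
  "01010" -> q3 [reject]
  "010101" -> q1 [reject]
  "0101010" -> q3 [reject]

"0"


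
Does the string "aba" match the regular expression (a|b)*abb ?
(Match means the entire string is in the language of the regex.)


|string| = 3; first = 'a'; last = 'a'

No, "aba" does not match (a|b)*abb


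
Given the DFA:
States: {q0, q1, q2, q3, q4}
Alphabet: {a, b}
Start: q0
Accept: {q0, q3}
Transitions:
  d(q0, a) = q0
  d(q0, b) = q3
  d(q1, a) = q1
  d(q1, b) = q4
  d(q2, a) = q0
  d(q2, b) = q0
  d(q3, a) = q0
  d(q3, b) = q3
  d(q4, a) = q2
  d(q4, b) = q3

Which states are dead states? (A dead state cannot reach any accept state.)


Forward reachability from each state:
  q0 -> reaches accept state q0 (live)
  q1 -> reaches accept state q0 (live)
  q2 -> reaches accept state q0 (live)
  q3 -> reaches accept state q0 (live)
  q4 -> reaches accept state q0 (live)

None (all states can reach an accept state)


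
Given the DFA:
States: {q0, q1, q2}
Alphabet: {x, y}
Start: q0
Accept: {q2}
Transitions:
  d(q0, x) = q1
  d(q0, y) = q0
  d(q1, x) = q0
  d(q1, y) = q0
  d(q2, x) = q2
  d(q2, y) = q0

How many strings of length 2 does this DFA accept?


Enumerating all length-2 strings:
  "xx" -> q0 [reject]
  "xy" -> q0 [reject]
  "yx" -> q1 [reject]
  "yy" -> q0 [reject]

0 out of 4


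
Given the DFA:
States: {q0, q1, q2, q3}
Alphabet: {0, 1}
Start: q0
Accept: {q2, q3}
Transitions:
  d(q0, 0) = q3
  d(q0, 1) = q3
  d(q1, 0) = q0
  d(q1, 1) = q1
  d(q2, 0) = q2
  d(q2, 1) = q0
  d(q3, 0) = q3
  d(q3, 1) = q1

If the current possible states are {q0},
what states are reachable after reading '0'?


Apply transition on '0' from each current state:
  d(q0, 0) = q3

{q3}


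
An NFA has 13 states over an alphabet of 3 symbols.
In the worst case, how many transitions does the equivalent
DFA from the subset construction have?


Subset construction: one DFA state per subset of NFA states = 2^13 = 8192 states.
Each DFA state has 3 outgoing transitions: 8192 * 3 = 24576

24576


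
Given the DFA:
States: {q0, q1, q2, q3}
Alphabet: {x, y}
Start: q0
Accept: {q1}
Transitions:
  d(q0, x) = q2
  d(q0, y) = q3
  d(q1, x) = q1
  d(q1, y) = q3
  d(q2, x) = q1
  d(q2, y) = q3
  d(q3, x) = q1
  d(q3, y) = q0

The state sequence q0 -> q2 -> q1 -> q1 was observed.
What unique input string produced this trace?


Trace back each transition to find the symbol:
  q0 --[x]--> q2
  q2 --[x]--> q1
  q1 --[x]--> q1

"xxx"


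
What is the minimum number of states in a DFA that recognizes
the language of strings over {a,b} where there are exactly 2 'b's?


States: count = 0, 1, ..., 2 (that's 3 states), plus a dead state for count > 2.
Total: 3 + 1 = 4. Accept = count-2 state.

4


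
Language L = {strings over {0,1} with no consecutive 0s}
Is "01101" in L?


'00' does not occur

Yes, "01101" is in L


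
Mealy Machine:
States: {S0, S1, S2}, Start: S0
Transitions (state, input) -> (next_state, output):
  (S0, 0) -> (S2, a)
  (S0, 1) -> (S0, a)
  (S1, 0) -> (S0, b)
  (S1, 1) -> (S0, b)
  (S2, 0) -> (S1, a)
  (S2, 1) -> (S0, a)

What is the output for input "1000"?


Step-by-step:
  (S0, 1) -> (S0, a)
  (S0, 0) -> (S2, a)
  (S2, 0) -> (S1, a)
  (S1, 0) -> (S0, b)

"aaab"


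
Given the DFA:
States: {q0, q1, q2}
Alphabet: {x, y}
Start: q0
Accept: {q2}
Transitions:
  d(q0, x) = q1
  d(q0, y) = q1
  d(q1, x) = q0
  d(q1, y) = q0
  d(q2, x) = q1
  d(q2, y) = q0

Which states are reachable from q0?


BFS from q0:
  layer 0: {q0}
  layer 1: {q1}

{q0, q1}


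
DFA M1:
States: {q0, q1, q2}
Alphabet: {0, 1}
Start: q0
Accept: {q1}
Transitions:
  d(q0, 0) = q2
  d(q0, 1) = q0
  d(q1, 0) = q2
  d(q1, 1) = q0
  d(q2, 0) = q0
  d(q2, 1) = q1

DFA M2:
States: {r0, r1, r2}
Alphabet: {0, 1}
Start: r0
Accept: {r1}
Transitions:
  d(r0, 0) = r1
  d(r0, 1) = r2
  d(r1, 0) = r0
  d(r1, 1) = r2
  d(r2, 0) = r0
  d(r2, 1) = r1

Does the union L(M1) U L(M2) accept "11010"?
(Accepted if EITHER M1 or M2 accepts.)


M1: final=q2 accepted=False
M2: final=r0 accepted=False

No, union rejects (neither accepts)


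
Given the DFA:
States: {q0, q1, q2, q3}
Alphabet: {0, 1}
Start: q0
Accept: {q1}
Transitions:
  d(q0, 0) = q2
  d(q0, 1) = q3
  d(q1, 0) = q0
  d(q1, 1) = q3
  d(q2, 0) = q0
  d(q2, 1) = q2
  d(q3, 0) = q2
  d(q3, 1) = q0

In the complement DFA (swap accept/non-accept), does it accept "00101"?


Trace: q0 -> q2 -> q0 -> q3 -> q2 -> q2
Final: q2
Original accept: {q1}
Complement: q2 is not in original accept

Yes, complement accepts (original rejects)


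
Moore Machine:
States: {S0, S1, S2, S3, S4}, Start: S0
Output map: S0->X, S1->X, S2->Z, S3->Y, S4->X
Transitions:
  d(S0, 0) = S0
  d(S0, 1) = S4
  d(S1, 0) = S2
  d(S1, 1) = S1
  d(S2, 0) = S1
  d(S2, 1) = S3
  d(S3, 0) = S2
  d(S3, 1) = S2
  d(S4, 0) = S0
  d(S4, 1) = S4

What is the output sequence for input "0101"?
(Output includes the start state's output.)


Start: S0 (output X)
  --0--> S0 (output X)
  --1--> S4 (output X)
  --0--> S0 (output X)
  --1--> S4 (output X)

"XXXXX"


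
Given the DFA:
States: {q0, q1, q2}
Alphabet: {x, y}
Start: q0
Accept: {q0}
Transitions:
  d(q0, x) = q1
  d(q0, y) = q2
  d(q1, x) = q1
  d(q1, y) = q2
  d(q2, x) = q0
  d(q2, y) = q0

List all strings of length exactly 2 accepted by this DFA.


All strings of length 2: 4 total
Accepted: 2

"yx", "yy"


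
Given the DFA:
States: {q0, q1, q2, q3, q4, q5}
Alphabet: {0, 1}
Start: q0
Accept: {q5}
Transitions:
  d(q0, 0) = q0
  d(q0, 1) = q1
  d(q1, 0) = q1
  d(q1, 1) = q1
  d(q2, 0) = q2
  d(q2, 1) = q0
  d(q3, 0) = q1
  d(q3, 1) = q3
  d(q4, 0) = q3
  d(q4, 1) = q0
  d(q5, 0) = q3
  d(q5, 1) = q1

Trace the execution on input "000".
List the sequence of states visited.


Input: 000
d(q0, 0) = q0
d(q0, 0) = q0
d(q0, 0) = q0


q0 -> q0 -> q0 -> q0


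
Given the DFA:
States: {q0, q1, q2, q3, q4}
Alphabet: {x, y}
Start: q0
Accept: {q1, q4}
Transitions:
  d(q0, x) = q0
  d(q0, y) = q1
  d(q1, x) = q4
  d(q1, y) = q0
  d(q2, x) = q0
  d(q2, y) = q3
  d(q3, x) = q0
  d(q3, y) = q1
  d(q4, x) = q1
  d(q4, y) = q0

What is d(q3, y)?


Looking up transition d(q3, y)

q1


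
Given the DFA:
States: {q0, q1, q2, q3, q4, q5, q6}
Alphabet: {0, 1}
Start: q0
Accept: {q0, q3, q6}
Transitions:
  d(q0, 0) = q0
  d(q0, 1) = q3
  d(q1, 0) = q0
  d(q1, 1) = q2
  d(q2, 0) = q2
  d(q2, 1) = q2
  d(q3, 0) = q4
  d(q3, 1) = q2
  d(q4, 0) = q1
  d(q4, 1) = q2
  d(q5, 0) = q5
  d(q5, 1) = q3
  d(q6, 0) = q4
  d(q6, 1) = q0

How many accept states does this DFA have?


Accept states listed: {q0, q3, q6}
Counting: q0(1) q3(2) q6(3)

3


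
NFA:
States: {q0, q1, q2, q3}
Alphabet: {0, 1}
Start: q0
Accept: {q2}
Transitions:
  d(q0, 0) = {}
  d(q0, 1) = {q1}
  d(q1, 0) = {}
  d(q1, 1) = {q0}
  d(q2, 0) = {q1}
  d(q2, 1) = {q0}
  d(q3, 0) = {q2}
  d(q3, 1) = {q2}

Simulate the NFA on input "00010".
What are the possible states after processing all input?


Start: {q0}
  --0--> {}
  --0--> {}
  --0--> {}
  --1--> {}
  --0--> {}

{} (empty set, no valid transitions)
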